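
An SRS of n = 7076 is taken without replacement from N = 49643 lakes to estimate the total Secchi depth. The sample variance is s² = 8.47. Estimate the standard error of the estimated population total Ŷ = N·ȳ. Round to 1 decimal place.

1590.4

Var(Ŷ) = N²·Var(ȳ) = N²·(1 − n/N)·s²/n.
f = 7076/49643 = 0.14253772; Var(ȳ) = 0.85746228·8.47/7076 = 0.0010263857.
Var(Ŷ) = 49643² · 0.0010263857 = 2.5294531 × 10^6.
SE(Ŷ) = √(2.5294531 × 10^6) = 1590.4.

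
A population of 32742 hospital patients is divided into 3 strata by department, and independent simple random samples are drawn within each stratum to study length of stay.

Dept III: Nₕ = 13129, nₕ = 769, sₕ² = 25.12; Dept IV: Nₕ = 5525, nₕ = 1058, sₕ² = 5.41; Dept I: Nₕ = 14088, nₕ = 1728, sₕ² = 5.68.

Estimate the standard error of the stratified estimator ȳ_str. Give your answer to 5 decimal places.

Var(ȳ_str) = Σₕ Wₕ²(1 − fₕ)sₕ²/nₕ with Wₕ = Nₕ/N, N = 32742.
Dept III: Wₕ = 0.40098345; term = 0.40098345²·(1 − 0.05857263)·25.12/769 = 0.004944621.
Dept IV: Wₕ = 0.16874351; term = 0.16874351²·(1 − 0.19149321)·5.41/1058 = 1.1771978 × 10^-4.
Dept I: Wₕ = 0.43027304; term = 0.43027304²·(1 − 0.12265758)·5.68/1728 = 5.3390256 × 10^-4.
Sum = 0.0055962433.
SE = √(0.0055962433) = 0.07481.

0.07481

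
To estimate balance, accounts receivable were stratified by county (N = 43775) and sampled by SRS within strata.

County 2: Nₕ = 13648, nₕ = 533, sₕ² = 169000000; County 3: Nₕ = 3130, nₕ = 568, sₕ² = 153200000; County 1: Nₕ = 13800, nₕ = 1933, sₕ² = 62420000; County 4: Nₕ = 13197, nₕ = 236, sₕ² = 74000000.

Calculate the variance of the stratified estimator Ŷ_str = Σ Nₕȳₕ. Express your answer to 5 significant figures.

1.1784 × 10^14

Var(Ŷ_str) = Σₕ Nₕ²(1 − fₕ)sₕ²/nₕ.
County 2: 13648²·(1 − 533/13648)·169000000/533 = 5.6754043 × 10^13.
County 3: 3130²·(1 − 568/3130)·153200000/568 = 2.1628873 × 10^12.
County 1: 13800²·(1 − 1933/13800)·62420000/1933 = 5.2882495 × 10^12.
County 4: 13197²·(1 − 236/13197)·74000000/236 = 5.3633167 × 10^13.
Sum = 1.1783835 × 10^14.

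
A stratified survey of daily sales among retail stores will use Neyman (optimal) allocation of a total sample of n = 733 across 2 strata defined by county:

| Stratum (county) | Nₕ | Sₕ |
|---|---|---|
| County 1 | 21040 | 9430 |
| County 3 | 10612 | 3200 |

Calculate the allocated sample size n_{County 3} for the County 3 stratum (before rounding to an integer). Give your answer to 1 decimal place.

Neyman allocation: nₕ = n·NₕSₕ / Σⱼ NⱼSⱼ.
Σ NⱼSⱼ = 21040·9430 + 10612·3200 = 2.323656 × 10^8.
n_{County 3} = 733·10612·3200 / (2.323656 × 10^8) = 107.1.

107.1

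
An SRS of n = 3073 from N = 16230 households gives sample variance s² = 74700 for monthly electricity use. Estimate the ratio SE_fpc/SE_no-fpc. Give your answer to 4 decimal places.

0.9004

f = n/N = 3073/16230 = 0.18934073.
SE_no-fpc = √(s²/n) = 4.9303644; SE_fpc = √((1−f)s²/n) = 4.4391334.
Ratio = √(1−f) = 0.90036619.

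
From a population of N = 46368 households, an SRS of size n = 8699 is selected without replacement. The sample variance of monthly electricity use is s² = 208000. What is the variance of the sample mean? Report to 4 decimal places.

Under SRS without replacement, Var(ȳ) = (1 − f)·s²/n with f = n/N = 8699/46368 = 0.18760783.
Var(ȳ) = (1 − 0.18760783)·208000/8699 = 0.81239217·23.910794 = 19.424942.

19.4249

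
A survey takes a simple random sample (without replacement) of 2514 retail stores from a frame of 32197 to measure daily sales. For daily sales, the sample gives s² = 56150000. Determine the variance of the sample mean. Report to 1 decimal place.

Under SRS without replacement, Var(ȳ) = (1 − f)·s²/n with f = n/N = 2514/32197 = 0.07808181.
Var(ȳ) = (1 − 0.07808181)·56150000/2514 = 0.92191819·22334.924 = 20590.973.

20591.0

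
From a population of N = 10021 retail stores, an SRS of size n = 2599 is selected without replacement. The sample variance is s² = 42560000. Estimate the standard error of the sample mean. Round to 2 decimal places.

Under SRS without replacement, Var(ȳ) = (1 − f)·s²/n with f = n/N = 2599/10021 = 0.25935535.
Var(ȳ) = (1 − 0.25935535)·42560000/2599 = 0.74064465·16375.529 = 12128.448.
SE(ȳ) = √(12128.448) = 110.13.

110.13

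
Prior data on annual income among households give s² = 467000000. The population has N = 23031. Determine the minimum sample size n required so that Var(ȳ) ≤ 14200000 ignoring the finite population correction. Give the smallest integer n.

33

Without fpc, n₀ = s²/D = 467000000/14200000 = 32.8873.
Rounding up, n = 33.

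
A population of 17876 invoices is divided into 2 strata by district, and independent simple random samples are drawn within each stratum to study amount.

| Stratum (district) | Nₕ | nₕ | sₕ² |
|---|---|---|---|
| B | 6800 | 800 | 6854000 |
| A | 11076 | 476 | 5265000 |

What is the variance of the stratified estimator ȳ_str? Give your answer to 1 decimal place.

5157.8

Var(ȳ_str) = Σₕ Wₕ²(1 − fₕ)sₕ²/nₕ with Wₕ = Nₕ/N, N = 17876.
B: Wₕ = 0.38039830; term = 0.38039830²·(1 − 0.11764706)·6854000/800 = 1093.8898.
A: Wₕ = 0.61960170; term = 0.61960170²·(1 − 0.04297580)·5265000/476 = 4063.8675.
Sum = 5157.7573.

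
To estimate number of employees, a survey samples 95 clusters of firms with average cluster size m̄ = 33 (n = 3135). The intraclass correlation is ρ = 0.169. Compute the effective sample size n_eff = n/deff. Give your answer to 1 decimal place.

489.2

deff = 1 + (33 − 1)·0.169 = 1 + 5.408 = 6.408.
n_eff = 3135 / 6.408 = 489.2.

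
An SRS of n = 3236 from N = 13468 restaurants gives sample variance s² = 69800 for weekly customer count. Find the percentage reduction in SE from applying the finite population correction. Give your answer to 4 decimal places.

12.8377

f = n/N = 3236/13468 = 0.24027324.
SE_no-fpc = √(s²/n) = 4.6443341; SE_fpc = √((1−f)s²/n) = 4.0481087.
Ratio = √(1−f) = 0.87162306. Reduction = 100·(1 − 0.87162306) = 12.8377%.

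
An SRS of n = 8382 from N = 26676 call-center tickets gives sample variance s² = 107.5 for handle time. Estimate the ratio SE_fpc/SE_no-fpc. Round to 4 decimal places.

0.8281

f = n/N = 8382/26676 = 0.31421502.
SE_no-fpc = √(s²/n) = 0.11324796; SE_fpc = √((1−f)s²/n) = 0.093783057.
Ratio = √(1−f) = 0.82812135.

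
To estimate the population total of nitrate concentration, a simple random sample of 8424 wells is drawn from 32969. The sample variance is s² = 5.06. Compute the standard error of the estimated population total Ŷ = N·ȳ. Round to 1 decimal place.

697.2

Var(Ŷ) = N²·Var(ȳ) = N²·(1 − n/N)·s²/n.
f = 8424/32969 = 0.25551275; Var(ȳ) = 0.74448725·5.06/8424 = 4.4718726 × 10^-4.
Var(Ŷ) = 32969² · (4.4718726 × 10^-4) = 486072.41.
SE(Ŷ) = √(486072.41) = 697.2.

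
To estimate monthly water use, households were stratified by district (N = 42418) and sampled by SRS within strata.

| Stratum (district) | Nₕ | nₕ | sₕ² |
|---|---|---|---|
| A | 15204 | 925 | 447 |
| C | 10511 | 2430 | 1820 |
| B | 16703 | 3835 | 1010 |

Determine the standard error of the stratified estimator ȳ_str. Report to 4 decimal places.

Var(ȳ_str) = Σₕ Wₕ²(1 − fₕ)sₕ²/nₕ with Wₕ = Nₕ/N, N = 42418.
A: Wₕ = 0.35843274; term = 0.35843274²·(1 − 0.06083925)·447/925 = 0.05830705.
C: Wₕ = 0.24779575; term = 0.24779575²·(1 − 0.23118638)·1820/2430 = 0.035356876.
B: Wₕ = 0.39377151; term = 0.39377151²·(1 − 0.22959947)·1010/3835 = 0.031460177.
Sum = 0.1251241.
SE = √(0.1251241) = 0.3537.

0.3537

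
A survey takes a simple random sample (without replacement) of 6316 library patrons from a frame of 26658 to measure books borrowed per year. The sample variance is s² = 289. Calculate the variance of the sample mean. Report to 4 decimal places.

Under SRS without replacement, Var(ȳ) = (1 − f)·s²/n with f = n/N = 6316/26658 = 0.23692700.
Var(ȳ) = (1 − 0.23692700)·289/6316 = 0.76307300·0.045756808 = 0.034915785.

0.0349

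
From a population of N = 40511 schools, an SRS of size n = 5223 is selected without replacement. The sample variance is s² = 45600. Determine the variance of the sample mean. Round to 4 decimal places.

Under SRS without replacement, Var(ȳ) = (1 − f)·s²/n with f = n/N = 5223/40511 = 0.12892795.
Var(ȳ) = (1 − 0.12892795)·45600/5223 = 0.87107205·8.7306146 = 7.6049944.

7.6050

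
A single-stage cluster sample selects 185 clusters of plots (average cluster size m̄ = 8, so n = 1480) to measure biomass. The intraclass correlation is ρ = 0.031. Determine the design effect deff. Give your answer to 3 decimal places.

deff = 1 + (8 − 1)·0.031 = 1 + 0.217 = 1.217.

1.217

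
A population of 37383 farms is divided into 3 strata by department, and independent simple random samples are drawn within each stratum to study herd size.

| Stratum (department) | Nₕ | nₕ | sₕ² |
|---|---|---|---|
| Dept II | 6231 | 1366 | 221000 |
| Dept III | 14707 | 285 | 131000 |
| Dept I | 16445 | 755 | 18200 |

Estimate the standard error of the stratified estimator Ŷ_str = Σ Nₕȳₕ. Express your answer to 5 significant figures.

329570

Var(Ŷ_str) = Σₕ Nₕ²(1 − fₕ)sₕ²/nₕ.
Dept II: 6231²·(1 − 1366/6231)·221000/1366 = 4.9043581 × 10^9.
Dept III: 14707²·(1 − 285/14707)·131000/285 = 9.749358 × 10^10.
Dept I: 16445²·(1 − 755/16445)·18200/755 = 6.2198693 × 10^9.
Sum = 1.0861781 × 10^11.
SE = √(1.0861781 × 10^11) = 329570.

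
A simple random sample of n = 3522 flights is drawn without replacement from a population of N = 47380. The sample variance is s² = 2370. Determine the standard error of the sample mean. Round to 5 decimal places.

0.78924

Under SRS without replacement, Var(ȳ) = (1 − f)·s²/n with f = n/N = 3522/47380 = 0.07433516.
Var(ȳ) = (1 − 0.07433516)·2370/3522 = 0.92566484·0.67291312 = 0.62289201.
SE(ȳ) = √(0.62289201) = 0.78924.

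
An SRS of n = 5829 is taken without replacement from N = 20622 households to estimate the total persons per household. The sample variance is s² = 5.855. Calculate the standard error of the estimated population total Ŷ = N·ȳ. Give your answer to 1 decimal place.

Var(Ŷ) = N²·Var(ȳ) = N²·(1 − n/N)·s²/n.
f = 5829/20622 = 0.28265930; Var(ȳ) = 0.71734070·5.855/5829 = 7.2054037 × 10^-4.
Var(Ŷ) = 20622² · (7.2054037 × 10^-4) = 306421.96.
SE(Ŷ) = √(306421.96) = 553.6.

553.6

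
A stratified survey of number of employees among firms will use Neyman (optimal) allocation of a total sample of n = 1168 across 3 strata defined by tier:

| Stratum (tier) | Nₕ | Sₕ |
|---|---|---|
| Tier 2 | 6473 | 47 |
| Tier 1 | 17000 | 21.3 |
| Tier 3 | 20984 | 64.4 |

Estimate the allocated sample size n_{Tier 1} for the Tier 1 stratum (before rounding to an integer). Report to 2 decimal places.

Neyman allocation: nₕ = n·NₕSₕ / Σⱼ NⱼSⱼ.
Σ NⱼSⱼ = 6473·47 + 17000·21.3 + 20984·64.4 = 2.0177006 × 10^6.
n_{Tier 1} = 1168·17000·21.3 / (2.0177006 × 10^6) = 209.61.

209.61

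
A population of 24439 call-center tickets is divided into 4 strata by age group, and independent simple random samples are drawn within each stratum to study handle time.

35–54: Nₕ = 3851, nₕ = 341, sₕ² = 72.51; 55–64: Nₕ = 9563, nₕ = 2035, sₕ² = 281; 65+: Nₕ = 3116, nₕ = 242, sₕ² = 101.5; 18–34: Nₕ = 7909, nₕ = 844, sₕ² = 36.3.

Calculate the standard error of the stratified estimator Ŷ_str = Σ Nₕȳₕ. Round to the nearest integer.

4356

Var(Ŷ_str) = Σₕ Nₕ²(1 − fₕ)sₕ²/nₕ.
35–54: 3851²·(1 − 341/3851)·72.51/341 = 2.8742475 × 10^6.
55–64: 9563²·(1 − 2035/9563)·281/2035 = 9.9406704 × 10^6.
65+: 3116²·(1 − 242/3116)·101.5/242 = 3.7560805 × 10^6.
18–34: 7909²·(1 − 844/7909)·36.3/844 = 2.4032443 × 10^6.
Sum = 1.8974243 × 10^7.
SE = √(1.8974243 × 10^7) = 4356.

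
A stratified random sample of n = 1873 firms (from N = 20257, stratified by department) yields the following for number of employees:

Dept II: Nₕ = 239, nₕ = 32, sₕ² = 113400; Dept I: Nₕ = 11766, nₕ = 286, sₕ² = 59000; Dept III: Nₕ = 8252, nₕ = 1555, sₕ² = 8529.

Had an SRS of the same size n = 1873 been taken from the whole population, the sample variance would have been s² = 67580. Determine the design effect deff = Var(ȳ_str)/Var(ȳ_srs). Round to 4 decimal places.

Var(ȳ_str) = Σ Wₕ²(1−fₕ)sₕ²/nₕ with Wₕ = Nₕ/20257:
  Dept II: (239/20257)²·(1−32/239)·113400/32 = 0.42724901
  Dept I: (11766/20257)²·(1−286/11766)·59000/286 = 67.905735
  Dept III: (8252/20257)²·(1−1555/8252)·8529/1555 = 0.73868109
  → Var(ȳ_str) = 69.071665.
Var(ȳ_srs) = (1 − 1873/20257)·67580/1873 = 32.745023.
deff = 69.071665 / 32.745023 = 2.1094.

2.1094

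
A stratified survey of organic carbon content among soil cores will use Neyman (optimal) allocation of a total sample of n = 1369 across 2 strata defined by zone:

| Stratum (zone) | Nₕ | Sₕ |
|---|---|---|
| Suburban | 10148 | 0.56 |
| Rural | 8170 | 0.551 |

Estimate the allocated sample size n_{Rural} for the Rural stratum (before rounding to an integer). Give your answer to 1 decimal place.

605.1

Neyman allocation: nₕ = n·NₕSₕ / Σⱼ NⱼSⱼ.
Σ NⱼSⱼ = 10148·0.56 + 8170·0.551 = 10184.55.
n_{Rural} = 1369·8170·0.551 / 10184.55 = 605.1.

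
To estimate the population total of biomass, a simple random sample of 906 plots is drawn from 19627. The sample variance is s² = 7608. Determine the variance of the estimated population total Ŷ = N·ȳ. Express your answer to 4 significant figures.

Var(Ŷ) = N²·Var(ȳ) = N²·(1 − n/N)·s²/n.
f = 906/19627 = 0.04616090; Var(ȳ) = 0.95383910·7608/906 = 8.0097217.
Var(Ŷ) = 19627² · 8.0097217 = 3.085498 × 10^9.

3.085 × 10^9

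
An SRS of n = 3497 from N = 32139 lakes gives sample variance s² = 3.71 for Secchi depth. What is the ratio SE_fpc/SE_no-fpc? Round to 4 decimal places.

f = n/N = 3497/32139 = 0.10880861.
SE_no-fpc = √(s²/n) = 0.032571603; SE_fpc = √((1−f)s²/n) = 0.030748549.
Ratio = √(1−f) = 0.94402934.

0.9440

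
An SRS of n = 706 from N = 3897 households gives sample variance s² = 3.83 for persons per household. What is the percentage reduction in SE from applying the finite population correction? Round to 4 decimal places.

9.5105

f = n/N = 706/3897 = 0.18116500.
SE_no-fpc = √(s²/n) = 0.073654119; SE_fpc = √((1−f)s²/n) = 0.066649245.
Ratio = √(1−f) = 0.90489502. Reduction = 100·(1 − 0.90489502) = 9.5105%.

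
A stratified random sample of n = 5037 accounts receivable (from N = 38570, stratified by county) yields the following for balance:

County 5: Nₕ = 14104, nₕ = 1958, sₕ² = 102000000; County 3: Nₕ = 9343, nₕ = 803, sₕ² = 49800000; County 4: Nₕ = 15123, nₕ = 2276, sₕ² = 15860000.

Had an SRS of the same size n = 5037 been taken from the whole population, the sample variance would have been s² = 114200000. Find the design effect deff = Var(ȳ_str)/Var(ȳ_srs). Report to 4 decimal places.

0.5193

Var(ȳ_str) = Σ Wₕ²(1−fₕ)sₕ²/nₕ with Wₕ = Nₕ/38570:
  County 5: (14104/38570)²·(1−1958/14104)·102000000/1958 = 5998.7917
  County 3: (9343/38570)²·(1−803/9343)·49800000/803 = 3326.2795
  County 4: (15123/38570)²·(1−2276/15123)·15860000/2276 = 910.06272
  → Var(ȳ_str) = 10235.134.
Var(ȳ_srs) = (1 − 5037/38570)·114200000/5037 = 19711.375.
deff = 10235.134 / 19711.375 = 0.5193.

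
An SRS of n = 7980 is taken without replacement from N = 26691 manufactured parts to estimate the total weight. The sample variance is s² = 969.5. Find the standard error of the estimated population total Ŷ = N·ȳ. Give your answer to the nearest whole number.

Var(Ŷ) = N²·Var(ȳ) = N²·(1 − n/N)·s²/n.
f = 7980/26691 = 0.29897718; Var(ȳ) = 0.70102282·969.5/7980 = 0.085168123.
Var(Ŷ) = 26691² · 0.085168123 = 6.0674578 × 10^7.
SE(Ŷ) = √(6.0674578 × 10^7) = 7789.

7789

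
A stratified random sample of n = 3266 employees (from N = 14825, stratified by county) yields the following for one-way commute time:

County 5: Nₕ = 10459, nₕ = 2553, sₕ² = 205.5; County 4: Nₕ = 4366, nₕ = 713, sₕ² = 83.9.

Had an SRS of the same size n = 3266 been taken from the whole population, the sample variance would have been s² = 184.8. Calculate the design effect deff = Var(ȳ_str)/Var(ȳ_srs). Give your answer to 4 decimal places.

0.8800

Var(ȳ_str) = Σ Wₕ²(1−fₕ)sₕ²/nₕ with Wₕ = Nₕ/14825:
  County 5: (10459/14825)²·(1−2553/10459)·205.5/2553 = 0.030284373
  County 4: (4366/14825)²·(1−713/4366)·83.9/713 = 0.0085391852
  → Var(ȳ_str) = 0.038823558.
Var(ȳ_srs) = (1 − 3266/14825)·184.8/3266 = 0.044117546.
deff = 0.038823558 / 0.044117546 = 0.8800.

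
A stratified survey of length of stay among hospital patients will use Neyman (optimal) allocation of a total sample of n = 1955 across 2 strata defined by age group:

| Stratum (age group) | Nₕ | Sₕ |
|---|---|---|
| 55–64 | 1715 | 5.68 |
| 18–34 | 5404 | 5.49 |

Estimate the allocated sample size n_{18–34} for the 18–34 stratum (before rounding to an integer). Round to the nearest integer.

1472

Neyman allocation: nₕ = n·NₕSₕ / Σⱼ NⱼSⱼ.
Σ NⱼSⱼ = 1715·5.68 + 5404·5.49 = 39409.16.
n_{18–34} = 1955·5404·5.49 / 39409.16 = 1472.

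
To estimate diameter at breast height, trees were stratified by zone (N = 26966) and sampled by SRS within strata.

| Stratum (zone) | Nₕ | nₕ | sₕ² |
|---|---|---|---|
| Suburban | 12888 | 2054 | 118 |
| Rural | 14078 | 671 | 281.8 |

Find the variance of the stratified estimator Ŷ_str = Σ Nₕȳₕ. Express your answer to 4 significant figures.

Var(Ŷ_str) = Σₕ Nₕ²(1 − fₕ)sₕ²/nₕ.
Suburban: 12888²·(1 − 2054/12888)·118/2054 = 8.0215063 × 10^6.
Rural: 14078²·(1 − 671/14078)·281.8/671 = 7.9266748 × 10^7.
Sum = 8.7288254 × 10^7.

8.729 × 10^7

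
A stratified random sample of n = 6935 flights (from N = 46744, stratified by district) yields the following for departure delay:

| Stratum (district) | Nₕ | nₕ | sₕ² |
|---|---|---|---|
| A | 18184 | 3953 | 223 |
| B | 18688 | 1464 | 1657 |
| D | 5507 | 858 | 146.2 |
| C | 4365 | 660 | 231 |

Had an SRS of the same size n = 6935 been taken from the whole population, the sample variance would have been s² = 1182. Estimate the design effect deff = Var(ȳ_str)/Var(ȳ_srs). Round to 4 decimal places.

Var(ȳ_str) = Σ Wₕ²(1−fₕ)sₕ²/nₕ with Wₕ = Nₕ/46744:
  A: (18184/46744)²·(1−3953/18184)·223/3953 = 0.0066811488
  B: (18688/46744)²·(1−1464/18688)·1657/1464 = 0.16673491
  D: (5507/46744)²·(1−858/5507)·146.2/858 = 0.0019965627
  C: (4365/46744)²·(1−660/4365)·231/660 = 0.0025905308
  → Var(ȳ_str) = 0.17800315.
Var(ȳ_srs) = (1 − 6935/46744)·1182/6935 = 0.14515313.
deff = 0.17800315 / 0.14515313 = 1.2263.

1.2263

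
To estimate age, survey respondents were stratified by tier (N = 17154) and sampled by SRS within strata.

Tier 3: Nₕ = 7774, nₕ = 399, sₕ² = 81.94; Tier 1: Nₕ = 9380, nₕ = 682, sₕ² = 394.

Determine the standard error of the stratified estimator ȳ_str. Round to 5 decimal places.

Var(ȳ_str) = Σₕ Wₕ²(1 − fₕ)sₕ²/nₕ with Wₕ = Nₕ/N, N = 17154.
Tier 3: Wₕ = 0.45318876; term = 0.45318876²·(1 − 0.05132493)·81.94/399 = 0.040012788.
Tier 1: Wₕ = 0.54681124; term = 0.54681124²·(1 − 0.07270789)·394/682 = 0.16017815.
Sum = 0.20019094.
SE = √(0.20019094) = 0.44743.

0.44743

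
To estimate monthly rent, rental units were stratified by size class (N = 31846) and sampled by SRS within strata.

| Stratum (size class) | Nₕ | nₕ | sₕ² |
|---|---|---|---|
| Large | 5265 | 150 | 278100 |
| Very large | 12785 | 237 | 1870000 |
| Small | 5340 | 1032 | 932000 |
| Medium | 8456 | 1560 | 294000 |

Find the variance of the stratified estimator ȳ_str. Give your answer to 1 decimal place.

1328.7

Var(ȳ_str) = Σₕ Wₕ²(1 − fₕ)sₕ²/nₕ with Wₕ = Nₕ/N, N = 31846.
Large: Wₕ = 0.16532689; term = 0.16532689²·(1 − 0.02849003)·278100/150 = 49.231601.
Very large: Wₕ = 0.40146329; term = 0.40146329²·(1 − 0.01853735)·1870000/237 = 1248.1268.
Small: Wₕ = 0.16768197; term = 0.16768197²·(1 − 0.19325843)·932000/1032 = 20.48535.
Medium: Wₕ = 0.26552785; term = 0.26552785²·(1 − 0.18448439)·294000/1560 = 10.836154.
Sum = 1328.6799.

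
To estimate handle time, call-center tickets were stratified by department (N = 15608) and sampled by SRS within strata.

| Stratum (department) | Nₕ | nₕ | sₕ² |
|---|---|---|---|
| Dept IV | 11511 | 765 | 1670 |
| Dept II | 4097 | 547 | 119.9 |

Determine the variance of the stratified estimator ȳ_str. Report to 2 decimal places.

Var(ȳ_str) = Σₕ Wₕ²(1 − fₕ)sₕ²/nₕ with Wₕ = Nₕ/N, N = 15608.
Dept IV: Wₕ = 0.73750641; term = 0.73750641²·(1 − 0.06645817)·1670/765 = 1.108461.
Dept II: Wₕ = 0.26249359; term = 0.26249359²·(1 − 0.13351233)·119.9/547 = 0.013086746.
Sum = 1.1215477.

1.12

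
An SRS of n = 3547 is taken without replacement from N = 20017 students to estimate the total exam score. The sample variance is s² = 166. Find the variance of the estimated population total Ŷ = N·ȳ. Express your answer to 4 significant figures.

Var(Ŷ) = N²·Var(ȳ) = N²·(1 − n/N)·s²/n.
f = 3547/20017 = 0.17719938; Var(ȳ) = 0.82280062·166/3547 = 0.038507162.
Var(Ŷ) = 20017² · 0.038507162 = 1.5429061 × 10^7.

1.543 × 10^7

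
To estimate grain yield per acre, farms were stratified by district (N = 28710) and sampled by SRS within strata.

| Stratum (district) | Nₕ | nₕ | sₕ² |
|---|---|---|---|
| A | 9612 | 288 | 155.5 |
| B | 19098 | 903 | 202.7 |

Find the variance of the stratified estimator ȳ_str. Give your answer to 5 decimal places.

0.15334

Var(ȳ_str) = Σₕ Wₕ²(1 − fₕ)sₕ²/nₕ with Wₕ = Nₕ/N, N = 28710.
A: Wₕ = 0.33479624; term = 0.33479624²·(1 − 0.02996255)·155.5/288 = 0.058706684.
B: Wₕ = 0.66520376; term = 0.66520376²·(1 − 0.04728244)·202.7/903 = 0.094632336.
Sum = 0.15333902.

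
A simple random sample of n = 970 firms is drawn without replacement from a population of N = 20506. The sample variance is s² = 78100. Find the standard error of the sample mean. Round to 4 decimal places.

Under SRS without replacement, Var(ȳ) = (1 − f)·s²/n with f = n/N = 970/20506 = 0.04730323.
Var(ȳ) = (1 − 0.04730323)·78100/970 = 0.95269677·80.515464 = 76.706823.
SE(ȳ) = √(76.706823) = 8.7582.

8.7582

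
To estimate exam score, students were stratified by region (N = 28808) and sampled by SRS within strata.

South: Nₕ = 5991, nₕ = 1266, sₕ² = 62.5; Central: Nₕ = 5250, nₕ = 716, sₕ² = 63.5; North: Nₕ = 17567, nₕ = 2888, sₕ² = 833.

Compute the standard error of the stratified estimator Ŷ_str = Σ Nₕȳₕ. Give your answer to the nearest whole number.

Var(Ŷ_str) = Σₕ Nₕ²(1 − fₕ)sₕ²/nₕ.
South: 5991²·(1 − 1266/5991)·62.5/1266 = 1.3974859 × 10^6.
Central: 5250²·(1 − 716/5250)·63.5/716 = 2.1110646 × 10^6.
North: 17567²·(1 − 2888/17567)·833/2888 = 7.4377553 × 10^7.
Sum = 7.7886104 × 10^7.
SE = √(7.7886104 × 10^7) = 8825.

8825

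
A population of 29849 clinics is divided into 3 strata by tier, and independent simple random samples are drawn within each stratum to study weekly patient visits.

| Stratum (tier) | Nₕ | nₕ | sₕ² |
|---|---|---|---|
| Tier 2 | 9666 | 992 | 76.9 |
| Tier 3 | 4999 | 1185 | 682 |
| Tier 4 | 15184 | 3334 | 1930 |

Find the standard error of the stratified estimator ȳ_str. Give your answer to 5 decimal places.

Var(ȳ_str) = Σₕ Wₕ²(1 − fₕ)sₕ²/nₕ with Wₕ = Nₕ/N, N = 29849.
Tier 2: Wₕ = 0.32382994; term = 0.32382994²·(1 − 0.10262777)·76.9/992 = 0.0072949329.
Tier 3: Wₕ = 0.16747630; term = 0.16747630²·(1 − 0.23704741)·682/1185 = 0.012316017.
Tier 4: Wₕ = 0.50869376; term = 0.50869376²·(1 − 0.21957323)·1930/3334 = 0.11690597.
Sum = 0.13651692.
SE = √(0.13651692) = 0.36948.

0.36948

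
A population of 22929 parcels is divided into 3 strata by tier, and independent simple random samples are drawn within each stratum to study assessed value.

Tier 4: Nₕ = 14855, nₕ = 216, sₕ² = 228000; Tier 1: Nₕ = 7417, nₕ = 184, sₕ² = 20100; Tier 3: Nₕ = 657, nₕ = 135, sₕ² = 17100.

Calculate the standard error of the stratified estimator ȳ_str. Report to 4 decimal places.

Var(ȳ_str) = Σₕ Wₕ²(1 − fₕ)sₕ²/nₕ with Wₕ = Nₕ/N, N = 22929.
Tier 4: Wₕ = 0.64786951; term = 0.64786951²·(1 − 0.01454056)·228000/216 = 436.61126.
Tier 1: Wₕ = 0.32347682; term = 0.32347682²·(1 − 0.02480787)·20100/184 = 11.146917.
Tier 3: Wₕ = 0.02865367; term = 0.02865367²·(1 − 0.20547945)·17100/135 = 0.082628142.
Sum = 447.84081.
SE = √(447.84081) = 21.1622.

21.1622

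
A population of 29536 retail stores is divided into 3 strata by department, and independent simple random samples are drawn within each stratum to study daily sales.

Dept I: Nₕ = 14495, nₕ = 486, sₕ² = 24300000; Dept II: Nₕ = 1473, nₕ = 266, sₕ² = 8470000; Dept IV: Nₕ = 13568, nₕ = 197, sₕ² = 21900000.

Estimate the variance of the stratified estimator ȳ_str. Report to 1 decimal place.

Var(ȳ_str) = Σₕ Wₕ²(1 − fₕ)sₕ²/nₕ with Wₕ = Nₕ/N, N = 29536.
Dept I: Wₕ = 0.49075704; term = 0.49075704²·(1 − 0.03352880)·24300000/486 = 11638.366.
Dept II: Wₕ = 0.04987134; term = 0.04987134²·(1 − 0.18058384)·8470000/266 = 64.894581.
Dept IV: Wₕ = 0.45937161; term = 0.45937161²·(1 − 0.01451946)·21900000/197 = 23118.213.
Sum = 34821.474.

34821.5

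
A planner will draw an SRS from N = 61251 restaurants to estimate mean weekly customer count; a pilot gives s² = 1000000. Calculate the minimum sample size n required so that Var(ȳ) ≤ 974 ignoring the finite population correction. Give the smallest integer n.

Without fpc, n₀ = s²/D = 1000000/974 = 1026.6940.
Rounding up, n = 1027.

1027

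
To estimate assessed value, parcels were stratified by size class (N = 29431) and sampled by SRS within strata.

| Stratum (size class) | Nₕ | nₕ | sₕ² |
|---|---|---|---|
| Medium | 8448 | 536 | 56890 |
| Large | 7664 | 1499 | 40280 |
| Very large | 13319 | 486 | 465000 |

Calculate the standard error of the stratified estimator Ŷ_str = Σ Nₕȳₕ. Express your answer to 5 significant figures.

Var(Ŷ_str) = Σₕ Nₕ²(1 − fₕ)sₕ²/nₕ.
Medium: 8448²·(1 − 536/8448)·56890/536 = 7.094329 × 10^9.
Large: 7664²·(1 − 1499/7664)·40280/1499 = 1.2696277 × 10^9.
Very large: 13319²·(1 − 486/13319)·465000/486 = 1.6353718 × 10^11.
Sum = 1.7190114 × 10^11.
SE = √(1.7190114 × 10^11) = 414610.

414610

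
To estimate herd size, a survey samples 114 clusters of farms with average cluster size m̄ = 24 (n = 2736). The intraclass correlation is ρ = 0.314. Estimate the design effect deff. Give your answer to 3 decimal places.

8.222

deff = 1 + (24 − 1)·0.314 = 1 + 7.222 = 8.222.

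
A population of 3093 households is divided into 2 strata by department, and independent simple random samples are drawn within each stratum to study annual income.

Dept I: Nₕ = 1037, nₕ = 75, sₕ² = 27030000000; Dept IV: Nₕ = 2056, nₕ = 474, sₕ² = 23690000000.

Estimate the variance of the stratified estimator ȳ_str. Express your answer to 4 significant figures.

5.457 × 10^7

Var(ȳ_str) = Σₕ Wₕ²(1 − fₕ)sₕ²/nₕ with Wₕ = Nₕ/N, N = 3093.
Dept I: Wₕ = 0.33527320; term = 0.33527320²·(1 − 0.07232401)·27030000000/75 = 3.7581903 × 10^7.
Dept IV: Wₕ = 0.66472680; term = 0.66472680²·(1 − 0.23054475)·23690000000/474 = 1.6992468 × 10^7.
Sum = 5.4574371 × 10^7.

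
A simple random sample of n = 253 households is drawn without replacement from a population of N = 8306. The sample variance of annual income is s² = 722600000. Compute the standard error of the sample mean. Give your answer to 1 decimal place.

Under SRS without replacement, Var(ȳ) = (1 − f)·s²/n with f = n/N = 253/8306 = 0.03045991.
Var(ȳ) = (1 − 0.03045991)·722600000/253 = 0.96954009·2.8561265 × 10^6 = 2.7691291 × 10^6.
SE(ȳ) = √(2.7691291 × 10^6) = 1664.1.

1664.1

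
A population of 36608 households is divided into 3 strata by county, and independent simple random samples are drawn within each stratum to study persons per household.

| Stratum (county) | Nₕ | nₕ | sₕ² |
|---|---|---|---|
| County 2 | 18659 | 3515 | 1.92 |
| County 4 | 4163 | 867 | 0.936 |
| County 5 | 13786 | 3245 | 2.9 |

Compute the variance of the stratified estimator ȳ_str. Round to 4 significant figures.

Var(ȳ_str) = Σₕ Wₕ²(1 − fₕ)sₕ²/nₕ with Wₕ = Nₕ/N, N = 36608.
County 2: Wₕ = 0.50969733; term = 0.50969733²·(1 − 0.18838094)·1.92/3515 = 1.1517358 × 10^-4.
County 4: Wₕ = 0.11371831; term = 0.11371831²·(1 − 0.20826327)·0.936/867 = 1.1053463 × 10^-5.
County 5: Wₕ = 0.37658435; term = 0.37658435²·(1 − 0.23538372)·2.9/3245 = 9.6906159 × 10^-5.
Sum = 2.231332 × 10^-4.

2.231 × 10^-4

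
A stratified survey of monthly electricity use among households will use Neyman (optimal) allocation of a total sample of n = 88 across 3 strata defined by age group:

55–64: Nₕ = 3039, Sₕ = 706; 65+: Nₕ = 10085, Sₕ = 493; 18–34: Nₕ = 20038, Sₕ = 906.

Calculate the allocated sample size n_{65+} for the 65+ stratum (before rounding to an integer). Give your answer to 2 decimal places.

Neyman allocation: nₕ = n·NₕSₕ / Σⱼ NⱼSⱼ.
Σ NⱼSⱼ = 3039·706 + 10085·493 + 20038·906 = 2.5271867 × 10^7.
n_{65+} = 88·10085·493 / (2.5271867 × 10^7) = 17.31.

17.31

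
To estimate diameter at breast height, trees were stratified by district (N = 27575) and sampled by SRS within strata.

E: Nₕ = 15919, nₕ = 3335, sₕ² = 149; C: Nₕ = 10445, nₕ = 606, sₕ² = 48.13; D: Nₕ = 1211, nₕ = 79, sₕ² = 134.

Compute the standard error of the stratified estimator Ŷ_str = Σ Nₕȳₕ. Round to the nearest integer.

Var(Ŷ_str) = Σₕ Nₕ²(1 − fₕ)sₕ²/nₕ.
E: 15919²·(1 − 3335/15919)·149/3335 = 8.9500389 × 10^6.
C: 10445²·(1 − 606/10445)·48.13/606 = 8.1621137 × 10^6.
D: 1211²·(1 − 79/1211)·134/79 = 2.3252426 × 10^6.
Sum = 1.9437395 × 10^7.
SE = √(1.9437395 × 10^7) = 4409.

4409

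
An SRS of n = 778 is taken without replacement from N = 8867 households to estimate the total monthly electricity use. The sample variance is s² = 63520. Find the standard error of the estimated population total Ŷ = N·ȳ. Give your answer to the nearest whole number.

76525

Var(Ŷ) = N²·Var(ȳ) = N²·(1 − n/N)·s²/n.
f = 778/8867 = 0.08774106; Var(ȳ) = 0.91225894·63520/778 = 74.481604.
Var(Ŷ) = 8867² · 74.481604 = 5.8560185 × 10^9.
SE(Ŷ) = √(5.8560185 × 10^9) = 76525.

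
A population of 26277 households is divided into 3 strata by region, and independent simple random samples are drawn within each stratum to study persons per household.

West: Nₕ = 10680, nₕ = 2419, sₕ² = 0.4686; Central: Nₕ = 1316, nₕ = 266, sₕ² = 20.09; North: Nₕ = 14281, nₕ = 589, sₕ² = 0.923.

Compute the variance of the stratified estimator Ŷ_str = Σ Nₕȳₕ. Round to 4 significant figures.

427900

Var(Ŷ_str) = Σₕ Nₕ²(1 − fₕ)sₕ²/nₕ.
West: 10680²·(1 − 2419/10680)·0.4686/2419 = 17091.111.
Central: 1316²·(1 − 266/1316)·20.09/266 = 104362.26.
North: 14281²·(1 − 589/14281)·0.923/589 = 306416.34.
Sum = 427869.71.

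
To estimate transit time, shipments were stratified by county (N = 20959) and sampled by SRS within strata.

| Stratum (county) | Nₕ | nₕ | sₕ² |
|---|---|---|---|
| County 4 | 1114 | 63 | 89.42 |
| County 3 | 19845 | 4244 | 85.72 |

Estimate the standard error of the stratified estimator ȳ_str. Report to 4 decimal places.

Var(ȳ_str) = Σₕ Wₕ²(1 − fₕ)sₕ²/nₕ with Wₕ = Nₕ/N, N = 20959.
County 4: Wₕ = 0.05315139; term = 0.05315139²·(1 − 0.05655296)·89.42/63 = 0.0037830398.
County 3: Wₕ = 0.94684861; term = 0.94684861²·(1 − 0.21385739)·85.72/4244 = 0.014235385.
Sum = 0.018018425.
SE = √(0.018018425) = 0.1342.

0.1342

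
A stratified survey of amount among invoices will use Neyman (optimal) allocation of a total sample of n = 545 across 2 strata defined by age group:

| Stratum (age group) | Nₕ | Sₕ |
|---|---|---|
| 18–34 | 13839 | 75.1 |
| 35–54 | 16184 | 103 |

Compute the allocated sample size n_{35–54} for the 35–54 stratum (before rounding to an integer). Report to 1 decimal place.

Neyman allocation: nₕ = n·NₕSₕ / Σⱼ NⱼSⱼ.
Σ NⱼSⱼ = 13839·75.1 + 16184·103 = 2.7062609 × 10^6.
n_{35–54} = 545·16184·103 / (2.7062609 × 10^6) = 335.7.

335.7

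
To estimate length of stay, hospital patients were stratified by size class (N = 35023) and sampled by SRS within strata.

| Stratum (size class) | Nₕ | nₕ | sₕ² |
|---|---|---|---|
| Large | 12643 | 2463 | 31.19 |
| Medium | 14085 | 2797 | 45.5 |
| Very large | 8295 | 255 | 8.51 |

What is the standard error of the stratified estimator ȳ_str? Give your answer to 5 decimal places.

0.07247

Var(ȳ_str) = Σₕ Wₕ²(1 − fₕ)sₕ²/nₕ with Wₕ = Nₕ/N, N = 35023.
Large: Wₕ = 0.36099135; term = 0.36099135²·(1 − 0.19481136)·31.19/2463 = 0.0013287467.
Medium: Wₕ = 0.40216429; term = 0.40216429²·(1 − 0.19858005)·45.5/2797 = 0.0021085606.
Very large: Wₕ = 0.23684436; term = 0.23684436²·(1 − 0.03074141)·8.51/255 = 0.0018144923.
Sum = 0.0052517996.
SE = √(0.0052517996) = 0.07247.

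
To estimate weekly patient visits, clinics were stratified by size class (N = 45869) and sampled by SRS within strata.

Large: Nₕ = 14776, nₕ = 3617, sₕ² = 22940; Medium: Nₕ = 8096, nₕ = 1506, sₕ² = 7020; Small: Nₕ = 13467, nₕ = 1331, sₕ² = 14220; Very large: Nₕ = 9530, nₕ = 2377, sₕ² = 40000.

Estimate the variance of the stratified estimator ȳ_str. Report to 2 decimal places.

Var(ȳ_str) = Σₕ Wₕ²(1 − fₕ)sₕ²/nₕ with Wₕ = Nₕ/N, N = 45869.
Large: Wₕ = 0.32213478; term = 0.32213478²·(1 − 0.24478885)·22940/3617 = 0.49703677.
Medium: Wₕ = 0.17650265; term = 0.17650265²·(1 − 0.18601779)·7020/1506 = 0.11820328.
Small: Wₕ = 0.29359698; term = 0.29359698²·(1 − 0.09883419)·14220/1331 = 0.82990699.
Very large: Wₕ = 0.20776559; term = 0.20776559²·(1 − 0.24942288)·40000/2377 = 0.54522202.
Sum = 1.9903691.

1.99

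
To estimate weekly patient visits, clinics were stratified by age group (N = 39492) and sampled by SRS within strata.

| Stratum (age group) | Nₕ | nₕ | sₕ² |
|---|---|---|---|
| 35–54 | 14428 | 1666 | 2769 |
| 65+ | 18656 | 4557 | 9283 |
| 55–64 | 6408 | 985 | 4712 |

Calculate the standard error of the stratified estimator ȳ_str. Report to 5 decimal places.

0.80397

Var(ȳ_str) = Σₕ Wₕ²(1 − fₕ)sₕ²/nₕ with Wₕ = Nₕ/N, N = 39492.
35–54: Wₕ = 0.36533982; term = 0.36533982²·(1 − 0.11546992)·2769/1666 = 0.19622511.
65+: Wₕ = 0.47239947; term = 0.47239947²·(1 − 0.24426458)·9283/4557 = 0.34355629.
55–64: Wₕ = 0.16226071; term = 0.16226071²·(1 − 0.15371411)·4712/985 = 0.10658913.
Sum = 0.64637053.
SE = √(0.64637053) = 0.80397.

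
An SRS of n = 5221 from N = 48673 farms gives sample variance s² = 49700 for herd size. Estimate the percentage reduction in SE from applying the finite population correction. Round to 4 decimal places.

f = n/N = 5221/48673 = 0.10726686.
SE_no-fpc = √(s²/n) = 3.0853281; SE_fpc = √((1−f)s²/n) = 2.9151585.
Ratio = √(1−f) = 0.94484556. Reduction = 100·(1 − 0.94484556) = 5.5154%.

5.5154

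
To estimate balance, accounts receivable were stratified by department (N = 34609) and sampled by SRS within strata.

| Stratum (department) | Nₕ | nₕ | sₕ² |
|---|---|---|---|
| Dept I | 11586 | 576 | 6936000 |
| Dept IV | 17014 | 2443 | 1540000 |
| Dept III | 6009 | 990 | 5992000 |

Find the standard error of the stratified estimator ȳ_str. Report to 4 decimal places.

Var(ȳ_str) = Σₕ Wₕ²(1 − fₕ)sₕ²/nₕ with Wₕ = Nₕ/N, N = 34609.
Dept I: Wₕ = 0.33476841; term = 0.33476841²·(1 − 0.04971517)·6936000/576 = 1282.4172.
Dept IV: Wₕ = 0.49160623; term = 0.49160623²·(1 − 0.14358763)·1540000/2443 = 130.47128.
Dept III: Wₕ = 0.17362536; term = 0.17362536²·(1 − 0.16475287)·5992000/990 = 152.39752.
Sum = 1565.286.
SE = √(1565.286) = 39.5637.

39.5637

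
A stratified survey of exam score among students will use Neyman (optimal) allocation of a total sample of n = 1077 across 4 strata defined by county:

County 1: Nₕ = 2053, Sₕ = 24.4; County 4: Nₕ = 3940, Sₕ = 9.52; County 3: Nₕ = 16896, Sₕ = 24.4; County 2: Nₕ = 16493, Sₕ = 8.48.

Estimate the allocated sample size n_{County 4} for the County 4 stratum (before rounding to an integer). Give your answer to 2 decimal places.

63.15

Neyman allocation: nₕ = n·NₕSₕ / Σⱼ NⱼSⱼ.
Σ NⱼSⱼ = 2053·24.4 + 3940·9.52 + 16896·24.4 + 16493·8.48 = 639725.04.
n_{County 4} = 1077·3940·9.52 / 639725.04 = 63.15.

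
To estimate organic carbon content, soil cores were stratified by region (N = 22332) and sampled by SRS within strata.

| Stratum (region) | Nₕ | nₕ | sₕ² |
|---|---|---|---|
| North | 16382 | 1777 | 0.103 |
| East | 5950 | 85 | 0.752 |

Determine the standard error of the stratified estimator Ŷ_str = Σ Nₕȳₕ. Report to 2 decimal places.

567.98

Var(Ŷ_str) = Σₕ Nₕ²(1 − fₕ)sₕ²/nₕ.
North: 16382²·(1 − 1777/16382)·0.103/1777 = 13868.142.
East: 5950²·(1 − 85/5950)·0.752/85 = 308733.6.
Sum = 322601.74.
SE = √(322601.74) = 567.98.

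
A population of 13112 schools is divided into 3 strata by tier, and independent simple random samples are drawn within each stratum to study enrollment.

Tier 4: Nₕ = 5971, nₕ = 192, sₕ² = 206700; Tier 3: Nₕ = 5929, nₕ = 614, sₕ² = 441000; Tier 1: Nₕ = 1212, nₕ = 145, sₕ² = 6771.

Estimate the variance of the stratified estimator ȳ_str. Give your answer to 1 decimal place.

Var(ȳ_str) = Σₕ Wₕ²(1 − fₕ)sₕ²/nₕ with Wₕ = Nₕ/N, N = 13112.
Tier 4: Wₕ = 0.45538438; term = 0.45538438²·(1 − 0.03215542)·206700/192 = 216.07331.
Tier 3: Wₕ = 0.45218121; term = 0.45218121²·(1 − 0.10355878)·441000/614 = 131.64885.
Tier 1: Wₕ = 0.09243441; term = 0.09243441²·(1 − 0.11963696)·6771/145 = 0.35124809.
Sum = 348.07341.

348.1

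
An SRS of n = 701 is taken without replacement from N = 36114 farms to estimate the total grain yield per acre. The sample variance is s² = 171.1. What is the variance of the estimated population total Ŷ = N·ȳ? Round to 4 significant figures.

Var(Ŷ) = N²·Var(ȳ) = N²·(1 − n/N)·s²/n.
f = 701/36114 = 0.01941075; Var(ȳ) = 0.98058925·171.1/701 = 0.23934211.
Var(Ŷ) = 36114² · 0.23934211 = 3.1215501 × 10^8.

3.122 × 10^8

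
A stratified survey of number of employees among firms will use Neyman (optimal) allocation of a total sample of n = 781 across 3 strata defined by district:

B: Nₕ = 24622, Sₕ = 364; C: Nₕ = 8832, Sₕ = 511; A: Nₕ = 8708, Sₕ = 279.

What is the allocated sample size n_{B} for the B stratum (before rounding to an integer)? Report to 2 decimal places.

Neyman allocation: nₕ = n·NₕSₕ / Σⱼ NⱼSⱼ.
Σ NⱼSⱼ = 24622·364 + 8832·511 + 8708·279 = 1.5905092 × 10^7.
n_{B} = 781·24622·364 / (1.5905092 × 10^7) = 440.09.

440.09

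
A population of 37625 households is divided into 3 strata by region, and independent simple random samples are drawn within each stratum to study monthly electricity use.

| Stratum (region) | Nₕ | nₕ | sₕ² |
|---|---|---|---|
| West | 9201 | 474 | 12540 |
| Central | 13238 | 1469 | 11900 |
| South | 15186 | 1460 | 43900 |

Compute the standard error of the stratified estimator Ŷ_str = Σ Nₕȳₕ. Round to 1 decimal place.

98254.6

Var(Ŷ_str) = Σₕ Nₕ²(1 − fₕ)sₕ²/nₕ.
West: 9201²·(1 − 474/9201)·12540/474 = 2.1243164 × 10^9.
Central: 13238²·(1 − 1469/13238)·11900/1469 = 1.2620806 × 10^9.
South: 15186²·(1 − 1460/15186)·43900/1460 = 6.267568 × 10^9.
Sum = 9.653965 × 10^9.
SE = √(9.653965 × 10^9) = 98254.6.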